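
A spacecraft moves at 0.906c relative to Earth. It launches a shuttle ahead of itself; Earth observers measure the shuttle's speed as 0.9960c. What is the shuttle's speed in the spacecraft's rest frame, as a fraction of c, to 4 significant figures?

Inverse velocity addition: u' = (u − v)/(1 − uv/c²)
= (0.9960 − 0.906)/(1 − 0.9960×0.906) = 0.09000/0.0976240 = 0.9219

u' ≈ 0.9219c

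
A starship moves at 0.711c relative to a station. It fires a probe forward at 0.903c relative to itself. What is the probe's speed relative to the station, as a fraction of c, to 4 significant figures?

Relativistic velocity addition: u = (u' + v)/(1 + u'v/c²)
= (0.903 + 0.711)/(1 + 0.903×0.711) = 1.614/1.64203 = 0.9829

u ≈ 0.9829c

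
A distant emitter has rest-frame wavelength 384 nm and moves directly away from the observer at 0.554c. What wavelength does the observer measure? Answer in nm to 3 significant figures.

Relativistic Doppler: λ_obs = λ_src √((1+β)/(1−β))
= 384 × √(1.5540/0.44600) = 384 × 1.8666 = 717 nm

λ_obs ≈ 717 nm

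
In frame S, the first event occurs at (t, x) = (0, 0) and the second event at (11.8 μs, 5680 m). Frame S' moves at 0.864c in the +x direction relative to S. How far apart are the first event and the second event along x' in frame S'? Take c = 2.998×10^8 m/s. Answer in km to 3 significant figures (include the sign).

γ = 1/√(1 − 0.864²) = 1.9861
Δx' = γ(Δx − vΔt) = 1.9861 × (5680 m − 0.864×(2.998×10^8 m/s)×11.8×10^-6 s)
= 1.9861 × (2623.5 m) = 5.21 km

Δx' ≈ 5.21 km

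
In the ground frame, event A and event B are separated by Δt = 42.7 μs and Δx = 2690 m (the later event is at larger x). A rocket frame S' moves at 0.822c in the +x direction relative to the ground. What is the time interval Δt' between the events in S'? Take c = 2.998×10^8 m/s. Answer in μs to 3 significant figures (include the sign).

Δt' ≈ 62.0 μs

γ = 1/√(1 − 0.822²) = 1.7560
Δt' = γ(Δt − vΔx/c²) = 1.7560 × (42.7 μs − 0.822×2690 m / (2.998×10^8 m/s))
= 1.7560 × (35.324 μs) = 62.0 μs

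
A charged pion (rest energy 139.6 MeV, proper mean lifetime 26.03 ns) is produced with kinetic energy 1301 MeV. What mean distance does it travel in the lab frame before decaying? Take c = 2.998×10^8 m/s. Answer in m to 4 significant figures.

γ = 1 + K/(m₀c²) = 1 + 1301/139.6 = 10.3195
β = √(1 − 1/γ²) = 0.995294
Dilated lifetime: γτ₀ = 10.3195 × 26.03 ns = 268.616 ns
d = βc·γτ₀ = 0.995294 × (2.998×10^8 m/s) × 2.68616×10^-7 s = 80.15 m

d ≈ 80.15 m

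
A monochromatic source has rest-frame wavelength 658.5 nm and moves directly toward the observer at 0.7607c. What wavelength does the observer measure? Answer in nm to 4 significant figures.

λ_obs ≈ 242.8 nm

Relativistic Doppler: λ_obs = λ_src √((1−β)/(1+β))
= 658.5 × √(0.239300/1.76070) = 658.5 × 0.368662 = 242.8 nm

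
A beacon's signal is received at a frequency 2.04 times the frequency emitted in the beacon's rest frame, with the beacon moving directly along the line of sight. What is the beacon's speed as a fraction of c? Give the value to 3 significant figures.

f_obs/f_src = √((1+β)/(1−β)) = 2.04  ⇒  (1+β)/(1−β) = 4.1616
β = |1 − D²|/(1 + D²) = |1 − 4.1616|/(1 + 4.1616) = 0.613

β ≈ 0.613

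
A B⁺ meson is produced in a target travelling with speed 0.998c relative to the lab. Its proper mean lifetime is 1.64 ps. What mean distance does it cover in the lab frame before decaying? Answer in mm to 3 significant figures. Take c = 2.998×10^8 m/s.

d ≈ 7.76 mm

γ = 1/√(1 − 0.998²) = 15.819
Dilated lifetime: Δt = γτ₀ = 15.819 × 1.64 ps = 25.944 ps
d = vΔt = 0.998c × 25.944 ps = 2.9920×10^8 m/s × 2.5944×10^-11 s = 7.76 mm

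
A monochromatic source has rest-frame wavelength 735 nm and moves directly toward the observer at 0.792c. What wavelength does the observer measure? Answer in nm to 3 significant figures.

Relativistic Doppler: λ_obs = λ_src √((1−β)/(1+β))
= 735 × √(0.20800/1.7920) = 735 × 0.34069 = 250 nm

λ_obs ≈ 250 nm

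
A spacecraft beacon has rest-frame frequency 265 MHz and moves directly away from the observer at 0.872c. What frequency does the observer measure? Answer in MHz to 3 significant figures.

Relativistic Doppler: f_obs = f_src √((1−β)/(1+β))
= 265 × √(0.12800/1.8720) = 265 × 0.26149 = 69.3 MHz

f_obs ≈ 69.3 MHz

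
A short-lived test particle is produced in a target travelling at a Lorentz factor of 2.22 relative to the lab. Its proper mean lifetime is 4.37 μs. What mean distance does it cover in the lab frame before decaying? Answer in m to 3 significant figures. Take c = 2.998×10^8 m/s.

d ≈ 2600 m

β = √(1 − 1/γ²) = √(1 − 1/2.22²) = 0.89280
Dilated lifetime: Δt = γτ₀ = 2.22 × 4.37 μs = 9.7014 μs
d = vΔt = 0.89280c × 9.7014 μs = 2.6766×10^8 m/s × 9.7014×10^-6 s = 2600 m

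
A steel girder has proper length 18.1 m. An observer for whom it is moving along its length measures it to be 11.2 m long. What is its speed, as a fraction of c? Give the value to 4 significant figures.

γ = L₀/L = 18.1/11.2 = 1.61607
β = √(1 − 1/γ²) = 0.7856

β ≈ 0.7856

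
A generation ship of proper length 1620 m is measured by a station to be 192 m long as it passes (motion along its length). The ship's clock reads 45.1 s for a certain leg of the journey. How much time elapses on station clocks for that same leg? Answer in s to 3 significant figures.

Δt ≈ 381 s

Length contraction ⇒ γ = L₀/L = 1620/192 = 8.4375
Time dilation: Δt = γτ₀ = 8.4375 × 45.1 s = 381 s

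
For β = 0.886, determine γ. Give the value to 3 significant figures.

γ = 1/√(1 − β²) = 1/√(1 − 0.886²) = 1/√(0.21500) = 2.16

γ ≈ 2.16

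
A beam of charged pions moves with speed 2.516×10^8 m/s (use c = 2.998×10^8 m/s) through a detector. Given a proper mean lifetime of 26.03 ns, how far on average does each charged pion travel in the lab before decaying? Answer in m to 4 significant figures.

β = v/c = 2.516×10^8 / 2.998×10^8 = 0.839226
γ = 1/√(1 − 0.839226²) = 1.83897
Dilated lifetime: Δt = γτ₀ = 1.83897 × 26.03 ns = 47.8684 ns
d = vΔt = 0.839226c × 47.8684 ns = 2.51600×10^8 m/s × 4.78684×10^-8 s = 12.04 m

d ≈ 12.04 m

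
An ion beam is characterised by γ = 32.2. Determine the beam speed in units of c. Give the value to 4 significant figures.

β ≈ 0.9995

β = √(1 − 1/γ²) = √(1 − 1/32.2²) = √(0.999036) = 0.9995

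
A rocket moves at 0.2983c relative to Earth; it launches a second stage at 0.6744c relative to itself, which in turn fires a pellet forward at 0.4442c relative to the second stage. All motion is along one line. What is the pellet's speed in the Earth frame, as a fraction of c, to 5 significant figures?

Compose boost 2: (0.6744 + 0.2983)/(1 + 0.6744×0.2983) = 0.97270/1.201174 = 0.8097914
Compose boost 3: (0.4442 + 0.8097914)/(1 + 0.4442×0.8097914) = 1.253991/1.359709 = 0.92225

u ≈ 0.92225c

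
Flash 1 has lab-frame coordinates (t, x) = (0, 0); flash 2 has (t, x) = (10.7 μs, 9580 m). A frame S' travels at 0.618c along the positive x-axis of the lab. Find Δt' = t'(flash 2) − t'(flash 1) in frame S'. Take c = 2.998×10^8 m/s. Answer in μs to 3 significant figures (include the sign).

γ = 1/√(1 − 0.618²) = 1.2720
Δt' = γ(Δt − vΔx/c²) = 1.2720 × (10.7 μs − 0.618×9580 m / (2.998×10^8 m/s))
= 1.2720 × (-9.0480 μs) = -11.5 μs

Δt' ≈ -11.5 μs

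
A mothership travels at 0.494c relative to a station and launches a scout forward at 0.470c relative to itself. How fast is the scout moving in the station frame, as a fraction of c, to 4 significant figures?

Compose boost 2: (0.470 + 0.494)/(1 + 0.470×0.494) = 0.9640/1.23218 = 0.7824

u ≈ 0.7824c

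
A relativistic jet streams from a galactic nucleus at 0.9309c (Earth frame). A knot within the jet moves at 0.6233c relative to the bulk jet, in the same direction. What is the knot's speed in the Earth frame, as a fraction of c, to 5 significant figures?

Relativistic velocity addition: u = (u' + v)/(1 + u'v/c²)
= (0.6233 + 0.9309)/(1 + 0.6233×0.9309) = 1.5542/1.580230 = 0.98353

u ≈ 0.98353c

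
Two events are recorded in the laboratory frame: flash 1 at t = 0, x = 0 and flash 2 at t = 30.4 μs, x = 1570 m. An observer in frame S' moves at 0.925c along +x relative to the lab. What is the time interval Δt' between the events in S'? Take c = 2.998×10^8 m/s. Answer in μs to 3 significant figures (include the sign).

γ = 1/√(1 − 0.925²) = 2.6318
Δt' = γ(Δt − vΔx/c²) = 2.6318 × (30.4 μs − 0.925×1570 m / (2.998×10^8 m/s))
= 2.6318 × (25.556 μs) = 67.3 μs

Δt' ≈ 67.3 μs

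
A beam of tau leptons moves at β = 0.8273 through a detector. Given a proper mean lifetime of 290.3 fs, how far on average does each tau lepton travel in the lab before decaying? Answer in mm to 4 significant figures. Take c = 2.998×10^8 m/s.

d ≈ 0.1282 mm

γ = 1/√(1 − 0.8273²) = 1.78012
Dilated lifetime: Δt = γτ₀ = 1.78012 × 290.3 fs = 516.768 fs
d = vΔt = 0.8273c × 516.768 fs = 2.48025×10^8 m/s × 5.16768×10^-13 s = 0.1282 mm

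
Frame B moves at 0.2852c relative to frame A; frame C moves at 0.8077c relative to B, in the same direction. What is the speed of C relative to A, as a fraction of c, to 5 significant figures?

u ≈ 0.88828c

Compose boost 2: (0.8077 + 0.2852)/(1 + 0.8077×0.2852) = 1.0929/1.230356 = 0.88828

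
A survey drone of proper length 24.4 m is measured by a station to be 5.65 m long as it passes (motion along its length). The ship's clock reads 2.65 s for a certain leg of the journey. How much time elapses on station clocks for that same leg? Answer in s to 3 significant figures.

Length contraction ⇒ γ = L₀/L = 24.4/5.65 = 4.3186
Time dilation: Δt = γτ₀ = 4.3186 × 2.65 s = 11.4 s

Δt ≈ 11.4 s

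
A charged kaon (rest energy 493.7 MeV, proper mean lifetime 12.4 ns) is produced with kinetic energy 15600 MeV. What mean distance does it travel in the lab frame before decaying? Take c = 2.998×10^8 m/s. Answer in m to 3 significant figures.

d ≈ 121 m

γ = 1 + K/(m₀c²) = 1 + 15600/493.7 = 32.598
β = √(1 − 1/γ²) = 0.99953
Dilated lifetime: γτ₀ = 32.598 × 12.4 ns = 404.22 ns
d = βc·γτ₀ = 0.99953 × (2.998×10^8 m/s) × 4.0422×10^-7 s = 121 m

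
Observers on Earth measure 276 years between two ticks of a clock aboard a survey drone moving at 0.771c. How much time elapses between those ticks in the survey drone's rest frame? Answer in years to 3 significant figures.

γ = 1/√(1 − 0.771²) = 1.5703
Proper time: τ₀ = Δt/γ = 276/1.5703 = 176 years

τ₀ ≈ 176 years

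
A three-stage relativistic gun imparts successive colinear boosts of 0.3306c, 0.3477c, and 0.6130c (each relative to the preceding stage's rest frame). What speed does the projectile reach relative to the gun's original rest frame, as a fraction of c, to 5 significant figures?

Compose boost 2: (0.3477 + 0.3306)/(1 + 0.3477×0.3306) = 0.67830/1.114950 = 0.6083683
Compose boost 3: (0.6130 + 0.6083683)/(1 + 0.6130×0.6083683) = 1.221368/1.372930 = 0.88961

u ≈ 0.88961c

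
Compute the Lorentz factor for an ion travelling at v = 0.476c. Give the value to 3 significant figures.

γ ≈ 1.14

γ = 1/√(1 − β²) = 1/√(1 − 0.476²) = 1/√(0.77342) = 1.14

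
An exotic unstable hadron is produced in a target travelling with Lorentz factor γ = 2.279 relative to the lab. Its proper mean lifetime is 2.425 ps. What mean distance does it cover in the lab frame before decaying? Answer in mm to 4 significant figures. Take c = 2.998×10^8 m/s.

d ≈ 1.489 mm

β = √(1 − 1/γ²) = √(1 − 1/2.279²) = 0.898590
Dilated lifetime: Δt = γτ₀ = 2.279 × 2.425 ps = 5.52657 ps
d = vΔt = 0.898590c × 5.52657 ps = 2.69397×10^8 m/s × 5.52657×10^-12 s = 1.489 mm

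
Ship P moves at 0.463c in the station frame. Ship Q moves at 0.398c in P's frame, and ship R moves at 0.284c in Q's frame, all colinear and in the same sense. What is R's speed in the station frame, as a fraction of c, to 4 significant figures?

u ≈ 0.8380c

Compose boost 2: (0.398 + 0.463)/(1 + 0.398×0.463) = 0.8610/1.18427 = 0.727028
Compose boost 3: (0.284 + 0.727028)/(1 + 0.284×0.727028) = 1.01103/1.20648 = 0.8380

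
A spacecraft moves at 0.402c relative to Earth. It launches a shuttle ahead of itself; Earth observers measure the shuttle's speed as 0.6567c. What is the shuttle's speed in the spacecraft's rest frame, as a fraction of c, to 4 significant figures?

Inverse velocity addition: u' = (u − v)/(1 − uv/c²)
= (0.6567 − 0.402)/(1 − 0.6567×0.402) = 0.2547/0.736007 = 0.3461

u' ≈ 0.3461c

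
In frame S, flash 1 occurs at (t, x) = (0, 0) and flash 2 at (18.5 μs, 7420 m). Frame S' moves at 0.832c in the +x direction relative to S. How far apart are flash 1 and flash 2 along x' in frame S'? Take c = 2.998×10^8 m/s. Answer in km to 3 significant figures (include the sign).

Δx' ≈ 5.06 km

γ = 1/√(1 − 0.832²) = 1.8025
Δx' = γ(Δx − vΔt) = 1.8025 × (7420 m − 0.832×(2.998×10^8 m/s)×18.5×10^-6 s)
= 1.8025 × (2805.5 m) = 5.06 km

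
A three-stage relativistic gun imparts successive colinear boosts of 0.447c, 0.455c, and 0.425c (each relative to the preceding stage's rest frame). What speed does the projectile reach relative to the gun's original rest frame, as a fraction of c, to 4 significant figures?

u ≈ 0.8908c

Compose boost 2: (0.455 + 0.447)/(1 + 0.455×0.447) = 0.9020/1.20338 = 0.749552
Compose boost 3: (0.425 + 0.749552)/(1 + 0.425×0.749552) = 1.17455/1.31856 = 0.8908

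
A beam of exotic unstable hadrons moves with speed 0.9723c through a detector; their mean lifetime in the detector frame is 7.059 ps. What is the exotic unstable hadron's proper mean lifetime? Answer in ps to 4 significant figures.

τ₀ ≈ 1.650 ps

γ = 1/√(1 − 0.9723²) = 4.27832
Proper time: τ₀ = Δt/γ = 7.059/4.27832 = 1.650 ps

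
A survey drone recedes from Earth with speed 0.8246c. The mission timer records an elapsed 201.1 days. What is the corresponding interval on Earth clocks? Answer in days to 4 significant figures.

γ = 1/√(1 − 0.8246²) = 1.76767
Time dilation: Δt = γτ₀ = 1.76767 × 201.1 days = 355.5 days

Δt ≈ 355.5 days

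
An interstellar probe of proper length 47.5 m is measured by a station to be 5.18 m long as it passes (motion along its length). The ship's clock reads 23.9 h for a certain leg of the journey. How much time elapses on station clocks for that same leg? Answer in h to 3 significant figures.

Δt ≈ 219 h

Length contraction ⇒ γ = L₀/L = 47.5/5.18 = 9.1699
Time dilation: Δt = γτ₀ = 9.1699 × 23.9 h = 219 h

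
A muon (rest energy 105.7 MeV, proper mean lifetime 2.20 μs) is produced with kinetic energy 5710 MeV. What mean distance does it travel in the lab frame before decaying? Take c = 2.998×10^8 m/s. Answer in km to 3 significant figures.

d ≈ 36.3 km

γ = 1 + K/(m₀c²) = 1 + 5710/105.7 = 55.021
β = √(1 − 1/γ²) = 0.99983
Dilated lifetime: γτ₀ = 55.021 × 2.20 μs = 121.05 μs
d = βc·γτ₀ = 0.99983 × (2.998×10^8 m/s) × 0.00012105 s = 36.3 km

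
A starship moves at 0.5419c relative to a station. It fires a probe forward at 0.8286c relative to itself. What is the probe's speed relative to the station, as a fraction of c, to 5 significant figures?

u ≈ 0.94581c

Relativistic velocity addition: u = (u' + v)/(1 + u'v/c²)
= (0.8286 + 0.5419)/(1 + 0.8286×0.5419) = 1.3705/1.449018 = 0.94581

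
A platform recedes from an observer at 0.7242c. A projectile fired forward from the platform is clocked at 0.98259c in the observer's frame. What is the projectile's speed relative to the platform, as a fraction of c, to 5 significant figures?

u' ≈ 0.89592c

Inverse velocity addition: u' = (u − v)/(1 − uv/c²)
= (0.98259 − 0.7242)/(1 − 0.98259×0.7242) = 0.25839/0.2884083 = 0.89592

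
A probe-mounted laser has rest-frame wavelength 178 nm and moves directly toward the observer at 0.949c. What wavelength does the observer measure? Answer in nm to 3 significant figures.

Relativistic Doppler: λ_obs = λ_src √((1−β)/(1+β))
= 178 × √(0.051000/1.9490) = 178 × 0.16176 = 28.8 nm

λ_obs ≈ 28.8 nm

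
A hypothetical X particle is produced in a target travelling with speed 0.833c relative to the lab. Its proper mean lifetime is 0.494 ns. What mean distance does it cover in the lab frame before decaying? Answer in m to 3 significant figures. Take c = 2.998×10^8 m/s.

γ = 1/√(1 − 0.833²) = 1.8074
Dilated lifetime: Δt = γτ₀ = 1.8074 × 0.494 ns = 0.89287 ns
d = vΔt = 0.833c × 0.89287 ns = 2.4973×10^8 m/s × 8.9287×10^-10 s = 0.223 m

d ≈ 0.223 m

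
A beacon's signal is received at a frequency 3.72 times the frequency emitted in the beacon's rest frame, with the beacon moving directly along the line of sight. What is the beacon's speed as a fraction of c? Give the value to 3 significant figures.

β ≈ 0.865

f_obs/f_src = √((1+β)/(1−β)) = 3.72  ⇒  (1+β)/(1−β) = 13.838
β = |1 − D²|/(1 + D²) = |1 − 13.838|/(1 + 13.838) = 0.865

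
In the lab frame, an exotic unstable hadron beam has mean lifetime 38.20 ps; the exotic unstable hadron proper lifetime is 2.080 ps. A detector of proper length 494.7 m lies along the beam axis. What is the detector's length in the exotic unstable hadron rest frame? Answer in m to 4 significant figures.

L ≈ 26.94 m

Time dilation ⇒ γ = Δt/τ₀ = 38.20/2.080 = 18.3654
Length contraction: L = L₀/γ = 494.7/18.3654 = 26.94 m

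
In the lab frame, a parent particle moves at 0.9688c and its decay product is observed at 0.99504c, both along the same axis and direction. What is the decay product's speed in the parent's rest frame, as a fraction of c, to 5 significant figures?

Inverse velocity addition: u' = (u − v)/(1 − uv/c²)
= (0.99504 − 0.9688)/(1 − 0.99504×0.9688) = 0.026240/0.03600525 = 0.72878

u' ≈ 0.72878c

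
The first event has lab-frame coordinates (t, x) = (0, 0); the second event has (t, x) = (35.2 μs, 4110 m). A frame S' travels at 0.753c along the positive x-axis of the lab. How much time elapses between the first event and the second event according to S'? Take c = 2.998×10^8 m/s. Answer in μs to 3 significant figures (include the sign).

γ = 1/√(1 − 0.753²) = 1.5197
Δt' = γ(Δt − vΔx/c²) = 1.5197 × (35.2 μs − 0.753×4110 m / (2.998×10^8 m/s))
= 1.5197 × (24.877 μs) = 37.8 μs

Δt' ≈ 37.8 μs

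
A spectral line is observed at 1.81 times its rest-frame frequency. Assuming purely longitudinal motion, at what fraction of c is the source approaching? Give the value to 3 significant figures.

f_obs/f_src = √((1+β)/(1−β)) = 1.81  ⇒  (1+β)/(1−β) = 3.2761
β = |1 − D²|/(1 + D²) = |1 − 3.2761|/(1 + 3.2761) = 0.532

β ≈ 0.532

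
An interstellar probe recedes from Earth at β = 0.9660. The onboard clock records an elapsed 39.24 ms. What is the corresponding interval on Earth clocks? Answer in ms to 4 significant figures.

Δt ≈ 151.8 ms

γ = 1/√(1 − 0.9660²) = 3.86784
Time dilation: Δt = γτ₀ = 3.86784 × 39.24 ms = 151.8 ms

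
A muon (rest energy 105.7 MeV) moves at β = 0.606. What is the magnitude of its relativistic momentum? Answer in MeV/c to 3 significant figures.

γ = 1/√(1 − 0.606²) = 1.2571
p = γβm₀c = 1.2571 × 0.606 × 105.7 MeV/c = 80.5 MeV/c

p ≈ 80.5 MeV/c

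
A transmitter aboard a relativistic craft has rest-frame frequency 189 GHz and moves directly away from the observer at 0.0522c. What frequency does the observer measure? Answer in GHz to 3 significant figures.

f_obs ≈ 179 GHz

Relativistic Doppler: f_obs = f_src √((1−β)/(1+β))
= 189 × √(0.94780/1.0522) = 189 × 0.94909 = 179 GHz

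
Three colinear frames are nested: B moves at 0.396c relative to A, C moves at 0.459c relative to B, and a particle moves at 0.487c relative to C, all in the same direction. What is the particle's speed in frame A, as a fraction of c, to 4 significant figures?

Compose boost 2: (0.459 + 0.396)/(1 + 0.459×0.396) = 0.8550/1.18176 = 0.723495
Compose boost 3: (0.487 + 0.723495)/(1 + 0.487×0.723495) = 1.21049/1.35234 = 0.8951

u ≈ 0.8951c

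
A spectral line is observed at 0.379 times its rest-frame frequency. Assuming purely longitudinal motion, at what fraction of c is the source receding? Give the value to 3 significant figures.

β ≈ 0.749

f_obs/f_src = √((1−β)/(1+β)) = 0.379  ⇒  (1−β)/(1+β) = 0.14364
β = |1 − D²|/(1 + D²) = |1 − 0.14364|/(1 + 0.14364) = 0.749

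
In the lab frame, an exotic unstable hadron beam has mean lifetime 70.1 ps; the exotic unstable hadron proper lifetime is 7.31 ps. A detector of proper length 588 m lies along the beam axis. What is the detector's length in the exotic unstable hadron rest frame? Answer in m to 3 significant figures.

Time dilation ⇒ γ = Δt/τ₀ = 70.1/7.31 = 9.5896
Length contraction: L = L₀/γ = 588/9.5896 = 61.3 m

L ≈ 61.3 m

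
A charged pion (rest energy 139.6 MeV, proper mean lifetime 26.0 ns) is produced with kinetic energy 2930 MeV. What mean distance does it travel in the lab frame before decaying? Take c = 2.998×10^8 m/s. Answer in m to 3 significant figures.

γ = 1 + K/(m₀c²) = 1 + 2930/139.6 = 21.989
β = √(1 − 1/γ²) = 0.99897
Dilated lifetime: γτ₀ = 21.989 × 26.0 ns = 571.70 ns
d = βc·γτ₀ = 0.99897 × (2.998×10^8 m/s) × 5.7170×10^-7 s = 171 m

d ≈ 171 m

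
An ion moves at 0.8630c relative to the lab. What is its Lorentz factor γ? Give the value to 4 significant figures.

γ ≈ 1.979

γ = 1/√(1 − β²) = 1/√(1 − 0.8630²) = 1/√(0.255231) = 1.979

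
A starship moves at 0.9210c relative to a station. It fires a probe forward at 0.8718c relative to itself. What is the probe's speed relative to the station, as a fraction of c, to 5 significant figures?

Relativistic velocity addition: u = (u' + v)/(1 + u'v/c²)
= (0.8718 + 0.9210)/(1 + 0.8718×0.9210) = 1.7928/1.802928 = 0.99438

u ≈ 0.99438c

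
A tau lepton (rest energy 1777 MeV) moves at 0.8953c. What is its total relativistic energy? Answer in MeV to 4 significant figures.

E ≈ 3989 MeV

γ = 1/√(1 − 0.8953²) = 2.24485
E = γm₀c² = 2.24485 × 1777 MeV = 3989 MeV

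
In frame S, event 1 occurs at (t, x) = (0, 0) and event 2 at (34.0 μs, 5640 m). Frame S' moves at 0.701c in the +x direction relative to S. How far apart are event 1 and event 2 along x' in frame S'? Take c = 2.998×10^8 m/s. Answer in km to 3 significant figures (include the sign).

γ = 1/√(1 − 0.701²) = 1.4022
Δx' = γ(Δx − vΔt) = 1.4022 × (5640 m − 0.701×(2.998×10^8 m/s)×34.0×10^-6 s)
= 1.4022 × (-1505.4 m) = -2.11 km

Δx' ≈ -2.11 km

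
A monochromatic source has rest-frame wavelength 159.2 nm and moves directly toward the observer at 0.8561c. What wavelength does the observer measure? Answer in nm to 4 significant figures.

Relativistic Doppler: λ_obs = λ_src √((1−β)/(1+β))
= 159.2 × √(0.143900/1.85610) = 159.2 × 0.278439 = 44.33 nm

λ_obs ≈ 44.33 nm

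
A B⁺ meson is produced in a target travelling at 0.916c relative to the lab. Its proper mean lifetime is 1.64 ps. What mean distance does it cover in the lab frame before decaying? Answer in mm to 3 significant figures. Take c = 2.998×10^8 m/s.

d ≈ 1.12 mm

γ = 1/√(1 − 0.916²) = 2.4927
Dilated lifetime: Δt = γτ₀ = 2.4927 × 1.64 ps = 4.0880 ps
d = vΔt = 0.916c × 4.0880 ps = 2.7462×10^8 m/s × 4.0880×10^-12 s = 1.12 mm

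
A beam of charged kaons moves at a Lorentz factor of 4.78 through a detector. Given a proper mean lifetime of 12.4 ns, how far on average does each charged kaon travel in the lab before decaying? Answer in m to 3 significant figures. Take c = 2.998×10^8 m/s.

β = √(1 − 1/γ²) = √(1 − 1/4.78²) = 0.97787
Dilated lifetime: Δt = γτ₀ = 4.78 × 12.4 ns = 59.272 ns
d = vΔt = 0.97787c × 59.272 ns = 2.9317×10^8 m/s × 5.9272×10^-8 s = 17.4 m

d ≈ 17.4 m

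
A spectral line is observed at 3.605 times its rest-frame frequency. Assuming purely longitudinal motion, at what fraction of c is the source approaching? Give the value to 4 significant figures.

β ≈ 0.8571

f_obs/f_src = √((1+β)/(1−β)) = 3.605  ⇒  (1+β)/(1−β) = 12.9960
β = |1 − D²|/(1 + D²) = |1 − 12.9960|/(1 + 12.9960) = 0.8571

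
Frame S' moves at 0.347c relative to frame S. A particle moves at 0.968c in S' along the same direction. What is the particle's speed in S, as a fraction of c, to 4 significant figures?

Relativistic velocity addition: u = (u' + v)/(1 + u'v/c²)
= (0.968 + 0.347)/(1 + 0.968×0.347) = 1.315/1.33590 = 0.9844

u ≈ 0.9844c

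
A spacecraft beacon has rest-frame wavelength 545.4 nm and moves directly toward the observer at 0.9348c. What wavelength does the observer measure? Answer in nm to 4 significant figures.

Relativistic Doppler: λ_obs = λ_src √((1−β)/(1+β))
= 545.4 × √(0.0652000/1.93480) = 545.4 × 0.183572 = 100.1 nm

λ_obs ≈ 100.1 nm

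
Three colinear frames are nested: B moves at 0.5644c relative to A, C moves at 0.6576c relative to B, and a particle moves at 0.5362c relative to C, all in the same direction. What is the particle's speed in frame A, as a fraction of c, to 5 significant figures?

u ≈ 0.96586c

Compose boost 2: (0.6576 + 0.5644)/(1 + 0.6576×0.5644) = 1.2220/1.371149 = 0.8912231
Compose boost 3: (0.5362 + 0.8912231)/(1 + 0.5362×0.8912231) = 1.427423/1.477874 = 0.96586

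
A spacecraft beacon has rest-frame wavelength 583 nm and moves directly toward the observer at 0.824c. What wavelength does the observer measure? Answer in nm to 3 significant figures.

λ_obs ≈ 181 nm

Relativistic Doppler: λ_obs = λ_src √((1−β)/(1+β))
= 583 × √(0.17600/1.8240) = 583 × 0.31063 = 181 nm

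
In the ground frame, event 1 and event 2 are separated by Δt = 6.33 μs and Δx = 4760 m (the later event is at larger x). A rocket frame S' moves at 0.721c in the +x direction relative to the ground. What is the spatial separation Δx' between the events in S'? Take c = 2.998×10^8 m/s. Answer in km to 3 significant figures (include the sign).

Δx' ≈ 4.89 km

γ = 1/√(1 − 0.721²) = 1.4431
Δx' = γ(Δx − vΔt) = 1.4431 × (4760 m − 0.721×(2.998×10^8 m/s)×6.33×10^-6 s)
= 1.4431 × (3391.7 m) = 4.89 km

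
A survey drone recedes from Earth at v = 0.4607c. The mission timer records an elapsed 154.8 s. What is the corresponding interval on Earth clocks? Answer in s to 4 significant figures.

Δt ≈ 174.4 s

γ = 1/√(1 − 0.4607²) = 1.12669
Time dilation: Δt = γτ₀ = 1.12669 × 154.8 s = 174.4 s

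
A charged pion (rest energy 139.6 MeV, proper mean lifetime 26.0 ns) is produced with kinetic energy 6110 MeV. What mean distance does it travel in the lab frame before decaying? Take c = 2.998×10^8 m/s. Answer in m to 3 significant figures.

γ = 1 + K/(m₀c²) = 1 + 6110/139.6 = 44.768
β = √(1 − 1/γ²) = 0.99975
Dilated lifetime: γτ₀ = 44.768 × 26.0 ns = 1164.0 ns
d = βc·γτ₀ = 0.99975 × (2.998×10^8 m/s) × 1.1640×10^-6 s = 349 m

d ≈ 349 m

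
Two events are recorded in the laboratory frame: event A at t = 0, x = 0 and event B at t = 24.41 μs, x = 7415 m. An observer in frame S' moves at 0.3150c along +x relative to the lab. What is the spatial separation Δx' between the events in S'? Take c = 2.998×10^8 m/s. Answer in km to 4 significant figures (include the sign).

Δx' ≈ 5.384 km

γ = 1/√(1 − 0.3150²) = 1.05364
Δx' = γ(Δx − vΔt) = 1.05364 × (7415 m − 0.3150×(2.998×10^8 m/s)×24.41×10^-6 s)
= 1.05364 × (5109.79 m) = 5.384 km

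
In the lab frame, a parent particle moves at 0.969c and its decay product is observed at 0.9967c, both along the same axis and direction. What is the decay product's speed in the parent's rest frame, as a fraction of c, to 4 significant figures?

Inverse velocity addition: u' = (u − v)/(1 − uv/c²)
= (0.9967 − 0.969)/(1 − 0.9967×0.969) = 0.02770/0.0341977 = 0.8100

u' ≈ 0.8100c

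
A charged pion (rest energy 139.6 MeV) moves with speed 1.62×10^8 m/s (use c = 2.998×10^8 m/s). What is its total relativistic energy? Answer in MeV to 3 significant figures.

E ≈ 166 MeV

β = v/c = 1.62×10^8 / 2.998×10^8 = 0.54036
γ = 1/√(1 − 0.54036²) = 1.1884
E = γm₀c² = 1.1884 × 139.6 MeV = 166 MeV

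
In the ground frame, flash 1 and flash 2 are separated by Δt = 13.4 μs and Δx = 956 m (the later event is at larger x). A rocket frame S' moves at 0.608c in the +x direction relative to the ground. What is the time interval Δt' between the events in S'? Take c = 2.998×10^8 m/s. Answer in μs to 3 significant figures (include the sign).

Δt' ≈ 14.4 μs

γ = 1/√(1 − 0.608²) = 1.2595
Δt' = γ(Δt − vΔx/c²) = 1.2595 × (13.4 μs − 0.608×956 m / (2.998×10^8 m/s))
= 1.2595 × (11.461 μs) = 14.4 μs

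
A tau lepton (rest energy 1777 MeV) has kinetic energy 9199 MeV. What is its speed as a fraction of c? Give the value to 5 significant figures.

β ≈ 0.98681

γ = 1 + K/(m₀c²) = 1 + 9199/1777 = 6.176702
β = √(1 − 1/γ²) = 0.98681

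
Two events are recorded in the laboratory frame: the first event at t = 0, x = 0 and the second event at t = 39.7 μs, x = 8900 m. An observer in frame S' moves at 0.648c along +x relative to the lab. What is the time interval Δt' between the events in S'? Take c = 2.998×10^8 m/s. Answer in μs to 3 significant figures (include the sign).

Δt' ≈ 26.9 μs

γ = 1/√(1 − 0.648²) = 1.3130
Δt' = γ(Δt − vΔx/c²) = 1.3130 × (39.7 μs − 0.648×8900 m / (2.998×10^8 m/s))
= 1.3130 × (20.463 μs) = 26.9 μs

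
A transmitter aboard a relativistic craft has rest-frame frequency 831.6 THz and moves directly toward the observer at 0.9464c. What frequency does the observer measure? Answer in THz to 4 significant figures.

Relativistic Doppler: f_obs = f_src √((1+β)/(1−β))
= 831.6 × √(1.94640/0.0536000) = 831.6 × 6.02606 = 5011 THz

f_obs ≈ 5011 THz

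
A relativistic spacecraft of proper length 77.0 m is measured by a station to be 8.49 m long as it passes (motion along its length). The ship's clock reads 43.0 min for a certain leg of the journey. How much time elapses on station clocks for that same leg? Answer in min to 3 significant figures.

Length contraction ⇒ γ = L₀/L = 77.0/8.49 = 9.0695
Time dilation: Δt = γτ₀ = 9.0695 × 43.0 min = 390 min

Δt ≈ 390 min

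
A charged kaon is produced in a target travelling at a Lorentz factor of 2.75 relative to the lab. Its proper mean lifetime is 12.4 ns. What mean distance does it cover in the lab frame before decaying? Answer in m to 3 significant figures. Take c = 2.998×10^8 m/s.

d ≈ 9.52 m

β = √(1 − 1/γ²) = √(1 − 1/2.75²) = 0.93154
Dilated lifetime: Δt = γτ₀ = 2.75 × 12.4 ns = 34.100 ns
d = vΔt = 0.93154c × 34.100 ns = 2.7928×10^8 m/s × 3.4100×10^-8 s = 9.52 m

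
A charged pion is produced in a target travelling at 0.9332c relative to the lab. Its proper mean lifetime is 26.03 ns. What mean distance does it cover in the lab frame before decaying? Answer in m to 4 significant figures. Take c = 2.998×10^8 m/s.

d ≈ 20.27 m

γ = 1/√(1 − 0.9332²) = 2.78274
Dilated lifetime: Δt = γτ₀ = 2.78274 × 26.03 ns = 72.4348 ns
d = vΔt = 0.9332c × 72.4348 ns = 2.79773×10^8 m/s × 7.24348×10^-8 s = 20.27 m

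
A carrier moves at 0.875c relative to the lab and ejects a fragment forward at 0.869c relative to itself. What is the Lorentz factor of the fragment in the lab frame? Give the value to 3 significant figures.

u_lab = (0.869 + 0.875)/(1 + 0.869×0.875) = 1.744/1.76038 = 0.990698
γ = 1/√(1 − 0.990698²) = 7.35

γ ≈ 7.35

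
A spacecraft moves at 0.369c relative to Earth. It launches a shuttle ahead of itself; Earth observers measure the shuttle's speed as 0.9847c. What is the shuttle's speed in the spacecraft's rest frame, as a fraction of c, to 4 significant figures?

Inverse velocity addition: u' = (u − v)/(1 − uv/c²)
= (0.9847 − 0.369)/(1 − 0.9847×0.369) = 0.6157/0.636646 = 0.9671

u' ≈ 0.9671c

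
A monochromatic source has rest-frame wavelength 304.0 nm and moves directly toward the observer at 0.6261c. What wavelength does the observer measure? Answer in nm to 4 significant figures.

Relativistic Doppler: λ_obs = λ_src √((1−β)/(1+β))
= 304.0 × √(0.373900/1.62610) = 304.0 × 0.479517 = 145.8 nm

λ_obs ≈ 145.8 nm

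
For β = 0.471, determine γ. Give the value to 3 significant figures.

γ ≈ 1.13

γ = 1/√(1 − β²) = 1/√(1 − 0.471²) = 1/√(0.77816) = 1.13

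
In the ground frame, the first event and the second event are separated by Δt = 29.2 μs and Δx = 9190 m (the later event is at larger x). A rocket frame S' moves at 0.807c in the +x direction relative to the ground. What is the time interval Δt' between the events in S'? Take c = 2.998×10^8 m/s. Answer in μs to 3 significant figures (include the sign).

Δt' ≈ 7.56 μs

γ = 1/√(1 − 0.807²) = 1.6933
Δt' = γ(Δt − vΔx/c²) = 1.6933 × (29.2 μs − 0.807×9190 m / (2.998×10^8 m/s))
= 1.6933 × (4.4624 μs) = 7.56 μs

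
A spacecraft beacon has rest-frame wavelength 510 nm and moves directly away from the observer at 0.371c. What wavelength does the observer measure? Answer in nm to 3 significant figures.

Relativistic Doppler: λ_obs = λ_src √((1+β)/(1−β))
= 510 × √(1.3710/0.62900) = 510 × 1.4764 = 753 nm

λ_obs ≈ 753 nm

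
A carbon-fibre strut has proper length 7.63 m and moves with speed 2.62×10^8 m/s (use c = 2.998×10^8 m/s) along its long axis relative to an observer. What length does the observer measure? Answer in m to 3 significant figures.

β = v/c = 2.62×10^8 / 2.998×10^8 = 0.87392
γ = 1/√(1 − 0.87392²) = 2.0573
Length contraction: L = L₀/γ = 7.63/2.0573 = 3.71 m

L ≈ 3.71 m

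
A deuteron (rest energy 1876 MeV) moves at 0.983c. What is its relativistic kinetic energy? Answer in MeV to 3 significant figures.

γ = 1/√(1 − 0.983²) = 5.4465
K = (γ − 1)m₀c² = (5.4465 − 1) × 1876 MeV = 4.4465 × 1876 MeV = 8340 MeV

K ≈ 8340 MeV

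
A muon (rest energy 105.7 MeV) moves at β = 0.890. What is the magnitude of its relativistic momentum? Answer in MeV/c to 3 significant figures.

p ≈ 206 MeV/c

γ = 1/√(1 − 0.890²) = 2.1932
p = γβm₀c = 2.1932 × 0.890 × 105.7 MeV/c = 206 MeV/c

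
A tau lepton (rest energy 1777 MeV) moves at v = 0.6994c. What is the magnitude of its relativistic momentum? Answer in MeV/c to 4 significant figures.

p ≈ 1739 MeV/c

γ = 1/√(1 − 0.6994²) = 1.39913
p = γβm₀c = 1.39913 × 0.6994 × 1777 MeV/c = 1739 MeV/c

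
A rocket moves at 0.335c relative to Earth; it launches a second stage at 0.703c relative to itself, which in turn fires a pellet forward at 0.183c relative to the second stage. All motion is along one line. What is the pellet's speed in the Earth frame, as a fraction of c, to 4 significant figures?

Compose boost 2: (0.703 + 0.335)/(1 + 0.703×0.335) = 1.038/1.23551 = 0.840142
Compose boost 3: (0.183 + 0.840142)/(1 + 0.183×0.840142) = 1.02314/1.15375 = 0.8868

u ≈ 0.8868c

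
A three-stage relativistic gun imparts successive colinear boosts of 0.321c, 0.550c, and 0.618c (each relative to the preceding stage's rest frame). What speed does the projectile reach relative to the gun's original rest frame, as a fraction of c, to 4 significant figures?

u ≈ 0.9319c

Compose boost 2: (0.550 + 0.321)/(1 + 0.550×0.321) = 0.8710/1.17655 = 0.740300
Compose boost 3: (0.618 + 0.740300)/(1 + 0.618×0.740300) = 1.35830/1.45751 = 0.9319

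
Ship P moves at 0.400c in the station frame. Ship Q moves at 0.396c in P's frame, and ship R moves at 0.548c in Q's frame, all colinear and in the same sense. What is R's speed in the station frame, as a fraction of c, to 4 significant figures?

Compose boost 2: (0.396 + 0.400)/(1 + 0.396×0.400) = 0.7960/1.15840 = 0.687155
Compose boost 3: (0.548 + 0.687155)/(1 + 0.548×0.687155) = 1.23515/1.37656 = 0.8973

u ≈ 0.8973c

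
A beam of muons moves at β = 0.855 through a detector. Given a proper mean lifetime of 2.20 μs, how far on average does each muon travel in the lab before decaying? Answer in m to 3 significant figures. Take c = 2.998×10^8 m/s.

γ = 1/√(1 − 0.855²) = 1.9282
Dilated lifetime: Δt = γτ₀ = 1.9282 × 2.20 μs = 4.2420 μs
d = vΔt = 0.855c × 4.2420 μs = 2.5633×10^8 m/s × 4.2420×10^-6 s = 1090 m

d ≈ 1090 m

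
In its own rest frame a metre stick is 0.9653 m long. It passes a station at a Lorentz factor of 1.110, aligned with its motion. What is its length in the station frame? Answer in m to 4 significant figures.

L ≈ 0.8696 m

γ = 1.110 (given)
Length contraction: L = L₀/γ = 0.9653/1.110 = 0.8696 m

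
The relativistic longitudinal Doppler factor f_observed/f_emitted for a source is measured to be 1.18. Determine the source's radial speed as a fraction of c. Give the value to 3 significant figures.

f_obs/f_src = √((1+β)/(1−β)) = 1.18  ⇒  (1+β)/(1−β) = 1.3924
β = |1 − D²|/(1 + D²) = |1 − 1.3924|/(1 + 1.3924) = 0.164

β ≈ 0.164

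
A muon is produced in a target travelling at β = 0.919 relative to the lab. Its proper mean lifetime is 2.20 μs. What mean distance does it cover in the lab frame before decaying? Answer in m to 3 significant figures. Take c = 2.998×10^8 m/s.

γ = 1/√(1 − 0.919²) = 2.5364
Dilated lifetime: Δt = γτ₀ = 2.5364 × 2.20 μs = 5.5801 μs
d = vΔt = 0.919c × 5.5801 μs = 2.7552×10^8 m/s × 5.5801×10^-6 s = 1540 m

d ≈ 1540 m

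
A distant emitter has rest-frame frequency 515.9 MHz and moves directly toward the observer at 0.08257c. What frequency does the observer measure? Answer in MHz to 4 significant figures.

Relativistic Doppler: f_obs = f_src √((1+β)/(1−β))
= 515.9 × √(1.08257/0.917430) = 515.9 × 1.08628 = 560.4 MHz

f_obs ≈ 560.4 MHz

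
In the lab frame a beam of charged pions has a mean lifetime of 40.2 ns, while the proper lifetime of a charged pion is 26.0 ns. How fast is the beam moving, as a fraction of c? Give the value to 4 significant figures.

β ≈ 0.7627

γ = Δt/τ₀ = 40.2/26.0 = 1.54615
β = √(1 − 1/γ²) = √(1 − 1/1.54615²) = 0.7627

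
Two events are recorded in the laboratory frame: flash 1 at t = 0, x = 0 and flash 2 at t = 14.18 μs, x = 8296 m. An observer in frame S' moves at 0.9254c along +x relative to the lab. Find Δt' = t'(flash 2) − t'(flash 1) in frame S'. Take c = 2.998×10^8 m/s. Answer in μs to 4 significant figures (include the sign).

Δt' ≈ -30.15 μs

γ = 1/√(1 − 0.9254²) = 2.63858
Δt' = γ(Δt − vΔx/c²) = 2.63858 × (14.18 μs − 0.9254×8296 m / (2.998×10^8 m/s))
= 2.63858 × (-11.4275 μs) = -30.15 μs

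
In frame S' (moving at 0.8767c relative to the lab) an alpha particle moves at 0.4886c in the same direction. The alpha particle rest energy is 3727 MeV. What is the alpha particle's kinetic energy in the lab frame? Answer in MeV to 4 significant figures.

K ≈ 8957 MeV

u_lab = (0.4886 + 0.8767)/(1 + 0.4886×0.8767) = 0.9558544
γ = 1/√(1 − 0.9558544²) = 3.40320
K = (γ − 1)m₀c² = (3.40320 − 1) × 3727 = 2.40320 × 3727 = 8957 MeV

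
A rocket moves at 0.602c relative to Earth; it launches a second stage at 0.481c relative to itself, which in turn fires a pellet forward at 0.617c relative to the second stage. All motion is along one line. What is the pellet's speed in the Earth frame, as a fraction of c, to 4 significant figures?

u ≈ 0.9596c

Compose boost 2: (0.481 + 0.602)/(1 + 0.481×0.602) = 1.083/1.28956 = 0.839820
Compose boost 3: (0.617 + 0.839820)/(1 + 0.617×0.839820) = 1.45682/1.51817 = 0.9596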